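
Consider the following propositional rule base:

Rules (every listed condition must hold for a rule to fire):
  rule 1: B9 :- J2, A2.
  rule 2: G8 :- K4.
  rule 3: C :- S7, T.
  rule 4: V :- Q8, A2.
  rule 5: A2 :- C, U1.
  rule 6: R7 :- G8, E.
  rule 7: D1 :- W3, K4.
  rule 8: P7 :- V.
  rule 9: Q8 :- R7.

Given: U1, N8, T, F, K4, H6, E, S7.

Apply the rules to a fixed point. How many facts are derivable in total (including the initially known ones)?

15

Round 1: rule 2 [G8 :- K4.]; rule 3 [C :- S7, T.]. New: G8, C.
Round 2: rule 5 [A2 :- C, U1.]; rule 6 [R7 :- G8, E.]. New: A2, R7.
Round 3: rule 9 [Q8 :- R7.]. New: Q8.
Round 4: rule 4 [V :- Q8, A2.]. New: V.
Round 5: rule 8 [P7 :- V.]. New: P7.
Closure: {A2, C, E, F, G8, H6, K4, N8, P7, Q8, R7, S7, T, U1, V} — 15 facts.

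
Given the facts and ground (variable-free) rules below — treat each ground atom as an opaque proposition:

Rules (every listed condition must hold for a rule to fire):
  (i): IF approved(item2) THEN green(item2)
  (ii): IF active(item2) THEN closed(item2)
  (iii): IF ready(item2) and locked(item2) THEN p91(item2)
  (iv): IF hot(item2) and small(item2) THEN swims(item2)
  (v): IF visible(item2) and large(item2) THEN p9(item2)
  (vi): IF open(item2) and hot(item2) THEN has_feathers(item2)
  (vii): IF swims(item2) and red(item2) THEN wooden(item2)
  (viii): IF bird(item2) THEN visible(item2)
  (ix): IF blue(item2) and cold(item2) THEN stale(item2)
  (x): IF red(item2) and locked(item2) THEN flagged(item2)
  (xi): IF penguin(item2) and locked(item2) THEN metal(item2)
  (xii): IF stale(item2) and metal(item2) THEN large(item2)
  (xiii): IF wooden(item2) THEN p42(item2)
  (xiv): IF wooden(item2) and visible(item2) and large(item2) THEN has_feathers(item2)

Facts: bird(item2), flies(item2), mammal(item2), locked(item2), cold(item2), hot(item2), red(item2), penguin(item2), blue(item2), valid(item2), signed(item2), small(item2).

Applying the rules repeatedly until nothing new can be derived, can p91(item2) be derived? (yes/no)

Round 1 fires (iv), (viii), (ix), (x), (xi), giving swims(item2), visible(item2), stale(item2), flagged(item2), metal(item2).
Round 2 fires (vii), (xii), giving wooden(item2), large(item2).
Round 3 fires (v), (xiii), (xiv), giving p9(item2), p42(item2), has_feathers(item2).
Fixed point reached. p91(item2) is concluded only by (iii); (iii) needs ready(item2) (never derived).

no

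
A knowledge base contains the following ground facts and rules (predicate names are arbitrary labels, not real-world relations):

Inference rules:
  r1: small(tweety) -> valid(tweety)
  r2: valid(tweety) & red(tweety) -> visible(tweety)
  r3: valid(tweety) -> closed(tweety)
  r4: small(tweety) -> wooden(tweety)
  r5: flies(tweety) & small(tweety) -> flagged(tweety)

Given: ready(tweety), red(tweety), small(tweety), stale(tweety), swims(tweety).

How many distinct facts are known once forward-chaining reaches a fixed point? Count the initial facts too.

Round 1 — r1, r4, derive valid(tweety), wooden(tweety).
Round 2 — r2, r3, derive visible(tweety), closed(tweety).
Closure: {closed(tweety), ready(tweety), red(tweety), small(tweety), stale(tweety), swims(tweety), valid(tweety), visible(tweety), wooden(tweety)} — 9 facts.

9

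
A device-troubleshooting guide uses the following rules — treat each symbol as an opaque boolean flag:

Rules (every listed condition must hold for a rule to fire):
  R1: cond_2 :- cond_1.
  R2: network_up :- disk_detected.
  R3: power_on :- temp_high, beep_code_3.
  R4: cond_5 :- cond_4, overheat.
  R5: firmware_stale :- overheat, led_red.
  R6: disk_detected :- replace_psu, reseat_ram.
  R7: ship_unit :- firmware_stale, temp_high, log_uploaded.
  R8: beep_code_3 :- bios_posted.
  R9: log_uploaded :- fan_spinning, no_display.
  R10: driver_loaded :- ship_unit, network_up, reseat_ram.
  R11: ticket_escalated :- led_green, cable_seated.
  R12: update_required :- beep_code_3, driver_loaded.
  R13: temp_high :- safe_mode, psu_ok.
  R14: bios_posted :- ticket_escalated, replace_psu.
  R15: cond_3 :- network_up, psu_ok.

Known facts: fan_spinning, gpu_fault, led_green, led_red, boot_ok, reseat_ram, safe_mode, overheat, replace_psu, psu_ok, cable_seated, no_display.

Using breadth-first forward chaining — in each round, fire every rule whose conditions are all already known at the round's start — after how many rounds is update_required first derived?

Round 1 fires R5, R6, R9, R11, R13, giving firmware_stale, disk_detected, log_uploaded, ticket_escalated, temp_high.
Round 2 fires R2, R7, R14, giving network_up, ship_unit, bios_posted.
Round 3 fires R8, R10, R15, giving beep_code_3, driver_loaded, cond_3.
Round 4 fires R3, R12, giving power_on, update_required.
update_required first appears in round 4.

4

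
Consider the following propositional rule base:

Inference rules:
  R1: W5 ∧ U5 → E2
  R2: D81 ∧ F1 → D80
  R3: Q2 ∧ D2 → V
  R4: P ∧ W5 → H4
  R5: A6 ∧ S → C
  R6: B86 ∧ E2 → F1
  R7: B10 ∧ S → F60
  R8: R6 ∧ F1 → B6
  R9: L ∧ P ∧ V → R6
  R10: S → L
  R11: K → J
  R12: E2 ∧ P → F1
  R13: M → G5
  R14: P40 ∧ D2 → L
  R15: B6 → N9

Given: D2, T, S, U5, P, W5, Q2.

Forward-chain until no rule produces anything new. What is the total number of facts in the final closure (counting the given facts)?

15

Round 1: R1 [W5 ∧ U5 → E2]; R3 [Q2 ∧ D2 → V]; R4 [P ∧ W5 → H4]; R10 [S → L]. New: E2, V, H4, L.
Round 2: R9 [L ∧ P ∧ V → R6]; R12 [E2 ∧ P → F1]. New: R6, F1.
Round 3: R8 [R6 ∧ F1 → B6]. New: B6.
Round 4: R15 [B6 → N9]. New: N9.
Closure: {B6, D2, E2, F1, H4, L, N9, P, Q2, R6, S, T, U5, V, W5} — 15 facts.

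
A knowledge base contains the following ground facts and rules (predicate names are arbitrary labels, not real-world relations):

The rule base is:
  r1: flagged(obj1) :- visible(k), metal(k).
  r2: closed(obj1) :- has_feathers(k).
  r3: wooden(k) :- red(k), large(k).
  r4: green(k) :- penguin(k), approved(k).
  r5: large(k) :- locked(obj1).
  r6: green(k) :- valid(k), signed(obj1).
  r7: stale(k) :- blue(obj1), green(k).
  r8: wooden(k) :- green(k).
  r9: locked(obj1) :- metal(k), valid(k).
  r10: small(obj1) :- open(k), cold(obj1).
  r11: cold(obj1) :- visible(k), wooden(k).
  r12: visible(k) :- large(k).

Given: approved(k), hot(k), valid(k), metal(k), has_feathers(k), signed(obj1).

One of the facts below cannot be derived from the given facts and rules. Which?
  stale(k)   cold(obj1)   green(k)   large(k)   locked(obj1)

[1] r2 [closed(obj1) :- has_feathers(k).]; r6 [green(k) :- valid(k), signed(obj1).]; r9 [locked(obj1) :- metal(k), valid(k).]. ⇒ new: closed(obj1), green(k), locked(obj1).
[2] r5 [large(k) :- locked(obj1).]; r8 [wooden(k) :- green(k).]. ⇒ new: large(k), wooden(k).
[3] r12 [visible(k) :- large(k).]. ⇒ new: visible(k).
[4] r1 [flagged(obj1) :- visible(k), metal(k).]; r11 [cold(obj1) :- visible(k), wooden(k).]. ⇒ new: flagged(obj1), cold(obj1).
Derived: green(k) (round 1), cold(obj1) (round 4), large(k) (round 2), locked(obj1) (round 1). stale(k) never appears in any round.

stale(k)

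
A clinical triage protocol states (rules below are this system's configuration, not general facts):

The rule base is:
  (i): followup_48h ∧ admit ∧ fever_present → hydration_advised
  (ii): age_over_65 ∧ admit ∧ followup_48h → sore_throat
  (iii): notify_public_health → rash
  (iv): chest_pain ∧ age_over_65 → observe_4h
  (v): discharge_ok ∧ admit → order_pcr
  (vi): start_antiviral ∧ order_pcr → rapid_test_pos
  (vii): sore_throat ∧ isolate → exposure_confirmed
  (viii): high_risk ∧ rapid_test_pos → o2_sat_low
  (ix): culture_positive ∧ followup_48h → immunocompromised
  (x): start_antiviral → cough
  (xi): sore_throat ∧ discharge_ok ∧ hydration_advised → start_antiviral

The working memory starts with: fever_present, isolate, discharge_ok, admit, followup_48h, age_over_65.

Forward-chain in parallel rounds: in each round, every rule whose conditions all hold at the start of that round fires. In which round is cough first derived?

3

[1] (i) [followup_48h ∧ admit ∧ fever_present → hydration_advised]; (ii) [age_over_65 ∧ admit ∧ followup_48h → sore_throat]; (v) [discharge_ok ∧ admit → order_pcr]. ⇒ new: hydration_advised, sore_throat, order_pcr.
[2] (vii) [sore_throat ∧ isolate → exposure_confirmed]; (xi) [sore_throat ∧ discharge_ok ∧ hydration_advised → start_antiviral]. ⇒ new: exposure_confirmed, start_antiviral.
[3] (vi) [start_antiviral ∧ order_pcr → rapid_test_pos]; (x) [start_antiviral → cough]. ⇒ new: rapid_test_pos, cough.
cough first appears in round 3.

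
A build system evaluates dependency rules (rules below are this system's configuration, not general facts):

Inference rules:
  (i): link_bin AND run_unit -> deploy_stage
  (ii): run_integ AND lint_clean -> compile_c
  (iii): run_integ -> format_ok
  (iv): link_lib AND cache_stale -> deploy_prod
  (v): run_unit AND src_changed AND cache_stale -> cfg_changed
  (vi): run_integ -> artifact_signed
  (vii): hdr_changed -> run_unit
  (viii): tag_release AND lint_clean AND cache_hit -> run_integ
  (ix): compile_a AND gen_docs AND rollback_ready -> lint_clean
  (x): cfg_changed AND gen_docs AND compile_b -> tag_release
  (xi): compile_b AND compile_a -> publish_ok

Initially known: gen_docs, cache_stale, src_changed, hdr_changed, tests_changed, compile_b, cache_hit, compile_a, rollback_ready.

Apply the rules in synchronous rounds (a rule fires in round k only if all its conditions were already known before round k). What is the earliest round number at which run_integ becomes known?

4

Round 1 fires (vii), (ix), (xi), giving run_unit, lint_clean, publish_ok.
Round 2 fires (v), giving cfg_changed.
Round 3 fires (x), giving tag_release.
Round 4 fires (viii), giving run_integ.
run_integ first appears in round 4.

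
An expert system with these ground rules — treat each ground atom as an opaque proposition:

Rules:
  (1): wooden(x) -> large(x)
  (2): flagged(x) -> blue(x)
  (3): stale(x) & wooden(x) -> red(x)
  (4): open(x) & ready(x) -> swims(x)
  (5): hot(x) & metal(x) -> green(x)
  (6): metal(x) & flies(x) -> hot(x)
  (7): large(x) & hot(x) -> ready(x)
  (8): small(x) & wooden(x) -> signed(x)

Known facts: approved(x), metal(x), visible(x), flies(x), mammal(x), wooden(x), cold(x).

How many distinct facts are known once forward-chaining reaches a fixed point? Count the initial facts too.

Round 1 — (1), (6), derive large(x), hot(x).
Round 2 — (5), (7), derive green(x), ready(x).
Closure: {approved(x), cold(x), flies(x), green(x), hot(x), large(x), mammal(x), metal(x), ready(x), visible(x), wooden(x)} — 11 facts.

11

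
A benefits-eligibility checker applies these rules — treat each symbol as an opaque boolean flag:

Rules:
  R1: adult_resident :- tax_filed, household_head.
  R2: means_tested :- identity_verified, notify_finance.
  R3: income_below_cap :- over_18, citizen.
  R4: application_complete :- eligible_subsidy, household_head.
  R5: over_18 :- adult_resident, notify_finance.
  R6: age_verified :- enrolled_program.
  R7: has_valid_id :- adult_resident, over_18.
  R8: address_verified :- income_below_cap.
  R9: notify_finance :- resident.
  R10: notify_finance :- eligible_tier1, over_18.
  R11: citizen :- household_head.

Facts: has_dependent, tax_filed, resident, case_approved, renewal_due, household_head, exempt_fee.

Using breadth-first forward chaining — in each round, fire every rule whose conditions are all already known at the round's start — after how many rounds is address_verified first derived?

4

Round 1 — R1, R9, R11, derive adult_resident, notify_finance, citizen.
Round 2 — R5, derive over_18.
Round 3 — R3, R7, derive income_below_cap, has_valid_id.
Round 4 — R8, derive address_verified.
address_verified first appears in round 4.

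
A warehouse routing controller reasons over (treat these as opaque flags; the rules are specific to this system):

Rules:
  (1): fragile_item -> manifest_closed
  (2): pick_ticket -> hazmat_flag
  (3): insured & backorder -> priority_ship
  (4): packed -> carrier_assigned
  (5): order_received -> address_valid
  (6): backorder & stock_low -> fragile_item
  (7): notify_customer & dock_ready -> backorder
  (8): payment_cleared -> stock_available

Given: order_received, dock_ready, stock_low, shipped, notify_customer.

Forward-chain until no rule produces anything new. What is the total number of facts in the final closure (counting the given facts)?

9

Round 1: (5) [order_received -> address_valid]; (7) [notify_customer & dock_ready -> backorder]. New: address_valid, backorder.
Round 2: (6) [backorder & stock_low -> fragile_item]. New: fragile_item.
Round 3: (1) [fragile_item -> manifest_closed]. New: manifest_closed.
Closure: {address_valid, backorder, dock_ready, fragile_item, manifest_closed, notify_customer, order_received, shipped, stock_low} — 9 facts.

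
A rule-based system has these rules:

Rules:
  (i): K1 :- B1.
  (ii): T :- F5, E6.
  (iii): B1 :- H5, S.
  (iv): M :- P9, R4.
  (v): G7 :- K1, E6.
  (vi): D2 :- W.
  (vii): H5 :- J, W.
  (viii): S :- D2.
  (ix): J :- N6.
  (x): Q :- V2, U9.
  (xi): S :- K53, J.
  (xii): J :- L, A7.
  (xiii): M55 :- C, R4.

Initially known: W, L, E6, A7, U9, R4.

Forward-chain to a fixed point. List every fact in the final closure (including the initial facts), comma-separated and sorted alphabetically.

Round 1 — (vi), (xii), derive D2, J.
Round 2 — (vii), (viii), derive H5, S.
Round 3 — (iii), derive B1.
Round 4 — (i), derive K1.
Round 5 — (v), derive G7.

A7, B1, D2, E6, G7, H5, J, K1, L, R4, S, U9, W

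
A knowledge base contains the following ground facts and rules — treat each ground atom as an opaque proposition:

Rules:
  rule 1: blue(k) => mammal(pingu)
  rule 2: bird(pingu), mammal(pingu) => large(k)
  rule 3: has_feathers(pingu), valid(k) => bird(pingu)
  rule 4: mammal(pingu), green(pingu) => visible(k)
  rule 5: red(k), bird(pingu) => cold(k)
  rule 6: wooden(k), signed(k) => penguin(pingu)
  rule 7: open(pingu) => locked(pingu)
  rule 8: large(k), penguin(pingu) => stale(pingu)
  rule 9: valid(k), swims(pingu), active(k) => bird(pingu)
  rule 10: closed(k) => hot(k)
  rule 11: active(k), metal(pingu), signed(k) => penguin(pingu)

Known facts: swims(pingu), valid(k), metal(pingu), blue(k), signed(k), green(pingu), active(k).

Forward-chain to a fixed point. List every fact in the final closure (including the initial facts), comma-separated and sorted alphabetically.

[1] rule 1 [blue(k) => mammal(pingu)]; rule 9 [valid(k), swims(pingu), active(k) => bird(pingu)]; rule 11 [active(k), metal(pingu), signed(k) => penguin(pingu)]. ⇒ new: mammal(pingu), bird(pingu), penguin(pingu).
[2] rule 2 [bird(pingu), mammal(pingu) => large(k)]; rule 4 [mammal(pingu), green(pingu) => visible(k)]. ⇒ new: large(k), visible(k).
[3] rule 8 [large(k), penguin(pingu) => stale(pingu)]. ⇒ new: stale(pingu).

active(k), bird(pingu), blue(k), green(pingu), large(k), mammal(pingu), metal(pingu), penguin(pingu), signed(k), stale(pingu), swims(pingu), valid(k), visible(k)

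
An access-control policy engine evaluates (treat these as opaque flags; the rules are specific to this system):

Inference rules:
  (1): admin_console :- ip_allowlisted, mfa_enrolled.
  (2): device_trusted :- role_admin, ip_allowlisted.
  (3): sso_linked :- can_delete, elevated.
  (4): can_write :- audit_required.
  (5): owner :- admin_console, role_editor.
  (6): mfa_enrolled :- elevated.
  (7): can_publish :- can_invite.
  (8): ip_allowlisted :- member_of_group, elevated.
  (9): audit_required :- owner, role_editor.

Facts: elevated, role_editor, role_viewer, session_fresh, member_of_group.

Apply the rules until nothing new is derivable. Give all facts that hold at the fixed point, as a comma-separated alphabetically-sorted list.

Round 1 — (6), (8), derive mfa_enrolled, ip_allowlisted.
Round 2 — (1), derive admin_console.
Round 3 — (5), derive owner.
Round 4 — (9), derive audit_required.
Round 5 — (4), derive can_write.

admin_console, audit_required, can_write, elevated, ip_allowlisted, member_of_group, mfa_enrolled, owner, role_editor, role_viewer, session_fresh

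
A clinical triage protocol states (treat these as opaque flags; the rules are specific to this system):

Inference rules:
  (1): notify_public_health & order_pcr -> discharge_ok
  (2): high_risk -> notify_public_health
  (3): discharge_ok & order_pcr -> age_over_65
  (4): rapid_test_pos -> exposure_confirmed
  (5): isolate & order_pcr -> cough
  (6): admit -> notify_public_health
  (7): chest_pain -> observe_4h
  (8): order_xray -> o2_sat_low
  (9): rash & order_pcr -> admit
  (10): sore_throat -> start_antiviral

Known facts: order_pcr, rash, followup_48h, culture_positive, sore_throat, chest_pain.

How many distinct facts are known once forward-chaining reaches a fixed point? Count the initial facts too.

12

Round 1: (7) [chest_pain -> observe_4h]; (9) [rash & order_pcr -> admit]; (10) [sore_throat -> start_antiviral]. Adds observe_4h, admit, start_antiviral.
Round 2: (6) [admit -> notify_public_health]. Adds notify_public_health.
Round 3: (1) [notify_public_health & order_pcr -> discharge_ok]. Adds discharge_ok.
Round 4: (3) [discharge_ok & order_pcr -> age_over_65]. Adds age_over_65.
Closure: {admit, age_over_65, chest_pain, culture_positive, discharge_ok, followup_48h, notify_public_health, observe_4h, order_pcr, rash, sore_throat, start_antiviral} — 12 facts.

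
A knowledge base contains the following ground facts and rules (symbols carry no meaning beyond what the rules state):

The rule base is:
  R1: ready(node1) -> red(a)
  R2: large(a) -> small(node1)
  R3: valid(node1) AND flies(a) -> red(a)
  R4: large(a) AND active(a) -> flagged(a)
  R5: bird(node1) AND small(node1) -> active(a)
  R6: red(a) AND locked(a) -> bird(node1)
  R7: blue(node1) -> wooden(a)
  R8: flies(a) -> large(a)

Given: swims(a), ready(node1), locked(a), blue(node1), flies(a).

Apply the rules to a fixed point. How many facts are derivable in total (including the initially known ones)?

Round 1: R1 [ready(node1) -> red(a)]; R7 [blue(node1) -> wooden(a)]; R8 [flies(a) -> large(a)]. New: red(a), wooden(a), large(a).
Round 2: R2 [large(a) -> small(node1)]; R6 [red(a) AND locked(a) -> bird(node1)]. New: small(node1), bird(node1).
Round 3: R5 [bird(node1) AND small(node1) -> active(a)]. New: active(a).
Round 4: R4 [large(a) AND active(a) -> flagged(a)]. New: flagged(a).
Closure: {active(a), bird(node1), blue(node1), flagged(a), flies(a), large(a), locked(a), ready(node1), red(a), small(node1), swims(a), wooden(a)} — 12 facts.

12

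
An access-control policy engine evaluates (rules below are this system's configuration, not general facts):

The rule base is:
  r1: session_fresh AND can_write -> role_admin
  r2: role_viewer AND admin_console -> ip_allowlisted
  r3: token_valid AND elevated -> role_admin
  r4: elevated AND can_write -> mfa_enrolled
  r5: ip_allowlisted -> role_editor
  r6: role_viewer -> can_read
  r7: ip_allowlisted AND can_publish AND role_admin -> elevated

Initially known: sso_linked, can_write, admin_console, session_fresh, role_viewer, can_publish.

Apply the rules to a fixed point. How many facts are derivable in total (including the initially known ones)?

Round 1: r1 [session_fresh AND can_write -> role_admin]; r2 [role_viewer AND admin_console -> ip_allowlisted]; r6 [role_viewer -> can_read]. New: role_admin, ip_allowlisted, can_read.
Round 2: r5 [ip_allowlisted -> role_editor]; r7 [ip_allowlisted AND can_publish AND role_admin -> elevated]. New: role_editor, elevated.
Round 3: r4 [elevated AND can_write -> mfa_enrolled]. New: mfa_enrolled.
Closure: {admin_console, can_publish, can_read, can_write, elevated, ip_allowlisted, mfa_enrolled, role_admin, role_editor, role_viewer, session_fresh, sso_linked} — 12 facts.

12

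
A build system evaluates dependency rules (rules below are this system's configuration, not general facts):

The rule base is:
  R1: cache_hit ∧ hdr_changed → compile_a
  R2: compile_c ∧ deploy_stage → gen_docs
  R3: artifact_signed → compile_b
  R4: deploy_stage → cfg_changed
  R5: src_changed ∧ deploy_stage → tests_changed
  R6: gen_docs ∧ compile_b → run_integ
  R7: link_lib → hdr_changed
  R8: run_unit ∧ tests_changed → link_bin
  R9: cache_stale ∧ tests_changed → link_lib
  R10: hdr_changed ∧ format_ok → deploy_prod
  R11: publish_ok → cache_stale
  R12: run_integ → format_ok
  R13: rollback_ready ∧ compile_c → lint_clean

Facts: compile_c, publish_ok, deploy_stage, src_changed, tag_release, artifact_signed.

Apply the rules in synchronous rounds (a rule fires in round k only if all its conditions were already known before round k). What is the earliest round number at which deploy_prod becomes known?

Round 1 fires R2, R3, R4, R5, R11, giving gen_docs, compile_b, cfg_changed, tests_changed, cache_stale.
Round 2 fires R6, R9, giving run_integ, link_lib.
Round 3 fires R7, R12, giving hdr_changed, format_ok.
Round 4 fires R10, giving deploy_prod.
deploy_prod first appears in round 4.

4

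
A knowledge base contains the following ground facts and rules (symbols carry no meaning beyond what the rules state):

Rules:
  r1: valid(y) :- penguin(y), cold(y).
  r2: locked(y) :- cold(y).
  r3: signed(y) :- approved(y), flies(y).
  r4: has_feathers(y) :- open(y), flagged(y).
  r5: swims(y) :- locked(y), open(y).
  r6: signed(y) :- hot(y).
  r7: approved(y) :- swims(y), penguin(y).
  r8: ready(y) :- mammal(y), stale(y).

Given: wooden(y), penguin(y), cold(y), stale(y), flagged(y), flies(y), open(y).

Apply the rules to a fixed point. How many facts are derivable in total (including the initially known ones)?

13

Round 1 — r1, r2, r4, derive valid(y), locked(y), has_feathers(y).
Round 2 — r5, derive swims(y).
Round 3 — r7, derive approved(y).
Round 4 — r3, derive signed(y).
Closure: {approved(y), cold(y), flagged(y), flies(y), has_feathers(y), locked(y), open(y), penguin(y), signed(y), stale(y), swims(y), valid(y), wooden(y)} — 13 facts.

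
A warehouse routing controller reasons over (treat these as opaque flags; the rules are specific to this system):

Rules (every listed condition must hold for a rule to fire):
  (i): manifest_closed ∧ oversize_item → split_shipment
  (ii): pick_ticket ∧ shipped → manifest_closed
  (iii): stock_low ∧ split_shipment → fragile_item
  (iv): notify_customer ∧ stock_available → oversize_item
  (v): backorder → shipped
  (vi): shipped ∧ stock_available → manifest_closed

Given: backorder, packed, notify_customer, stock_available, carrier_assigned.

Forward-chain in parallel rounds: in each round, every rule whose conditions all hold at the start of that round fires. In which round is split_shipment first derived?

3

Round 1: (iv) [notify_customer ∧ stock_available → oversize_item]; (v) [backorder → shipped]. Adds oversize_item, shipped.
Round 2: (vi) [shipped ∧ stock_available → manifest_closed]. Adds manifest_closed.
Round 3: (i) [manifest_closed ∧ oversize_item → split_shipment]. Adds split_shipment.
split_shipment first appears in round 3.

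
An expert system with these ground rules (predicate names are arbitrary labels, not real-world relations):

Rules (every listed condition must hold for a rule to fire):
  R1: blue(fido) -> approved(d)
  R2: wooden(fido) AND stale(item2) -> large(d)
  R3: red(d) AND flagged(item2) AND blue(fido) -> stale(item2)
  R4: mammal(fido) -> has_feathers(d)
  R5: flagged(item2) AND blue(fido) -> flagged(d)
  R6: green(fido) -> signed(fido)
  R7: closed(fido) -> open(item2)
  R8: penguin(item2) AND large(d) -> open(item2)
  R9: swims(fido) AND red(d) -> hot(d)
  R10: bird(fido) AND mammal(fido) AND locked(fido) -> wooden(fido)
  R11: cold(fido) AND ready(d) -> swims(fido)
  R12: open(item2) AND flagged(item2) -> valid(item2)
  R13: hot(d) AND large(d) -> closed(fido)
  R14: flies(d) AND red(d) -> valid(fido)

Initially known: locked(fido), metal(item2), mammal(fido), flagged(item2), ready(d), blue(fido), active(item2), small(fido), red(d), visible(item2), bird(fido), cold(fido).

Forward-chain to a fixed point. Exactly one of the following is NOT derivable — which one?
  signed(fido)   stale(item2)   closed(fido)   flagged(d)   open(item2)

[1] R1 [blue(fido) -> approved(d)]; R3 [red(d) AND flagged(item2) AND blue(fido) -> stale(item2)]; R4 [mammal(fido) -> has_feathers(d)]; R5 [flagged(item2) AND blue(fido) -> flagged(d)]; R10 [bird(fido) AND mammal(fido) AND locked(fido) -> wooden(fido)]; R11 [cold(fido) AND ready(d) -> swims(fido)]. ⇒ new: approved(d), stale(item2), has_feathers(d), flagged(d), wooden(fido), swims(fido).
[2] R2 [wooden(fido) AND stale(item2) -> large(d)]; R9 [swims(fido) AND red(d) -> hot(d)]. ⇒ new: large(d), hot(d).
[3] R13 [hot(d) AND large(d) -> closed(fido)]. ⇒ new: closed(fido).
[4] R7 [closed(fido) -> open(item2)]. ⇒ new: open(item2).
[5] R12 [open(item2) AND flagged(item2) -> valid(item2)]. ⇒ new: valid(item2).
Derived: stale(item2) (round 1), open(item2) (round 4), flagged(d) (round 1), closed(fido) (round 3). signed(fido) never appears in any round.

signed(fido)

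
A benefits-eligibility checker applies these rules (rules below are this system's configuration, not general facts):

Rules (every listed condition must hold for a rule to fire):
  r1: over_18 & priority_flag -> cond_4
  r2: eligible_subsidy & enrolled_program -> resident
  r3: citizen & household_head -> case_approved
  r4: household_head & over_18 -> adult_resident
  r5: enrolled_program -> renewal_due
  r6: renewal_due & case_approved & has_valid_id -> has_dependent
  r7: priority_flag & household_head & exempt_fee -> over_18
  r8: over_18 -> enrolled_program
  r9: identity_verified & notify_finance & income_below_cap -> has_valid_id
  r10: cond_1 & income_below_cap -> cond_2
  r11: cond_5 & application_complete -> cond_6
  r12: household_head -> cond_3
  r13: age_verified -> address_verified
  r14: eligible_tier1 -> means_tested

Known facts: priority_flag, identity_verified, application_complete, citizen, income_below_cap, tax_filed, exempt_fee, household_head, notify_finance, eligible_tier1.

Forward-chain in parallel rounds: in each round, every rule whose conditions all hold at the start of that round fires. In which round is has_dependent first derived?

4

Round 1 — r3, r7, r9, r12, r14, derive case_approved, over_18, has_valid_id, cond_3, means_tested.
Round 2 — r1, r4, r8, derive cond_4, adult_resident, enrolled_program.
Round 3 — r5, derive renewal_due.
Round 4 — r6, derive has_dependent.
has_dependent first appears in round 4.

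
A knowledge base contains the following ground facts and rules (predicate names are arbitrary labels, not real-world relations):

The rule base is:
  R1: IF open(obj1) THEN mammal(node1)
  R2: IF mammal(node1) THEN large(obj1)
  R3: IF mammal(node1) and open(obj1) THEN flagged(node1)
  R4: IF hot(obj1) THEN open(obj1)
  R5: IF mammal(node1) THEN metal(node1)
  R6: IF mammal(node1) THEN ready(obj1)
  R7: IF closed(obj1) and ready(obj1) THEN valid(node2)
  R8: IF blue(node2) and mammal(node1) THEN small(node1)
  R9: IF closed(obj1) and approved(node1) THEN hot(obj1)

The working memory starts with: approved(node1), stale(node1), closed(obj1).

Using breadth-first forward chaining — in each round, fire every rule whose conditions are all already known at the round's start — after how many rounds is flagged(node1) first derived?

Round 1: R9 [IF closed(obj1) and approved(node1) THEN hot(obj1)]. New: hot(obj1).
Round 2: R4 [IF hot(obj1) THEN open(obj1)]. New: open(obj1).
Round 3: R1 [IF open(obj1) THEN mammal(node1)]. New: mammal(node1).
Round 4: R2 [IF mammal(node1) THEN large(obj1)]; R3 [IF mammal(node1) and open(obj1) THEN flagged(node1)]; R5 [IF mammal(node1) THEN metal(node1)]; R6 [IF mammal(node1) THEN ready(obj1)]. New: large(obj1), flagged(node1), metal(node1), ready(obj1).
flagged(node1) first appears in round 4.

4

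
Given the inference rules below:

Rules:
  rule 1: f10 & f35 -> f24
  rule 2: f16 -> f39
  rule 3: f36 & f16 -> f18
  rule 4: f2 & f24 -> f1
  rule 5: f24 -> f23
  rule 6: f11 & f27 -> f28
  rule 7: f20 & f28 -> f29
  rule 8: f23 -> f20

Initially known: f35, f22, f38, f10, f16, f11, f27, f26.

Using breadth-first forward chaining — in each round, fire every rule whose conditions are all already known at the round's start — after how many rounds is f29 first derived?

4

Round 1 fires rule 1, rule 2, rule 6, giving f24, f39, f28.
Round 2 fires rule 5, giving f23.
Round 3 fires rule 8, giving f20.
Round 4 fires rule 7, giving f29.
f29 first appears in round 4.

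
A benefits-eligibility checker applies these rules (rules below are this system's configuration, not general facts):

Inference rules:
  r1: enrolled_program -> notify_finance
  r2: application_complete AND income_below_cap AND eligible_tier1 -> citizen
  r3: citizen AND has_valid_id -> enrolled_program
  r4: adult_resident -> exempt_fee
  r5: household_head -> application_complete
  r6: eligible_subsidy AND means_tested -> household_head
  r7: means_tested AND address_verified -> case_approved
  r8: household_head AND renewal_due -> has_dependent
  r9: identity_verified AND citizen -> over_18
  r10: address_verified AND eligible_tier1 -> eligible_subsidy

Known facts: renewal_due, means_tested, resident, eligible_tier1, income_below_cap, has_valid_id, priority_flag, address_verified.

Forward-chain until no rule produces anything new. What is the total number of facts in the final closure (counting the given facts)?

16

Round 1: r7 [means_tested AND address_verified -> case_approved]; r10 [address_verified AND eligible_tier1 -> eligible_subsidy]. New: case_approved, eligible_subsidy.
Round 2: r6 [eligible_subsidy AND means_tested -> household_head]. New: household_head.
Round 3: r5 [household_head -> application_complete]; r8 [household_head AND renewal_due -> has_dependent]. New: application_complete, has_dependent.
Round 4: r2 [application_complete AND income_below_cap AND eligible_tier1 -> citizen]. New: citizen.
Round 5: r3 [citizen AND has_valid_id -> enrolled_program]. New: enrolled_program.
Round 6: r1 [enrolled_program -> notify_finance]. New: notify_finance.
Closure: {address_verified, application_complete, case_approved, citizen, eligible_subsidy, eligible_tier1, enrolled_program, has_dependent, has_valid_id, household_head, income_below_cap, means_tested, notify_finance, priority_flag, renewal_due, resident} — 16 facts.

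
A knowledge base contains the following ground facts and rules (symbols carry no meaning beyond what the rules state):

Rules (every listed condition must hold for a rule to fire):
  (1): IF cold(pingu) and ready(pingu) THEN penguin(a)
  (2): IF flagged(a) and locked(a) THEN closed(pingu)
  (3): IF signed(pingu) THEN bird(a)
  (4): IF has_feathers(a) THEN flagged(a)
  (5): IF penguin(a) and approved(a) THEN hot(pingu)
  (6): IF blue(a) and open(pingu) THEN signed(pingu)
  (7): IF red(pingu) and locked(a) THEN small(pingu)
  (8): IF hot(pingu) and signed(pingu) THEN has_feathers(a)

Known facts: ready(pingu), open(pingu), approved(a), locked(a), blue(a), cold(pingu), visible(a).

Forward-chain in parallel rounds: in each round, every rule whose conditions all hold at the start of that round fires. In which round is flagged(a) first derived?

4

Round 1: (1) [IF cold(pingu) and ready(pingu) THEN penguin(a)]; (6) [IF blue(a) and open(pingu) THEN signed(pingu)]. New: penguin(a), signed(pingu).
Round 2: (3) [IF signed(pingu) THEN bird(a)]; (5) [IF penguin(a) and approved(a) THEN hot(pingu)]. New: bird(a), hot(pingu).
Round 3: (8) [IF hot(pingu) and signed(pingu) THEN has_feathers(a)]. New: has_feathers(a).
Round 4: (4) [IF has_feathers(a) THEN flagged(a)]. New: flagged(a).
flagged(a) first appears in round 4.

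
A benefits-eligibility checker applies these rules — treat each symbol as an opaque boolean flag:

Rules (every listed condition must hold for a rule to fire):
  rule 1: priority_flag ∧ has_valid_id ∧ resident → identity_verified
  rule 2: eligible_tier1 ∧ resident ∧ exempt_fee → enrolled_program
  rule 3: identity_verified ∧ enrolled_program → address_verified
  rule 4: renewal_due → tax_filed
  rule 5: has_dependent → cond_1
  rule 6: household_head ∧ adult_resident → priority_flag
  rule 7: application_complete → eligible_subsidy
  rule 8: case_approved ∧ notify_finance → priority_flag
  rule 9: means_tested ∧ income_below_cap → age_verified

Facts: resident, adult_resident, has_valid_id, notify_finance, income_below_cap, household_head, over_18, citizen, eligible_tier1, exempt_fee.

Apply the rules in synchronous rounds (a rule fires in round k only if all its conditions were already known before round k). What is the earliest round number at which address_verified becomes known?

Round 1: rule 2 [eligible_tier1 ∧ resident ∧ exempt_fee → enrolled_program]; rule 6 [household_head ∧ adult_resident → priority_flag]. New: enrolled_program, priority_flag.
Round 2: rule 1 [priority_flag ∧ has_valid_id ∧ resident → identity_verified]. New: identity_verified.
Round 3: rule 3 [identity_verified ∧ enrolled_program → address_verified]. New: address_verified.
address_verified first appears in round 3.

3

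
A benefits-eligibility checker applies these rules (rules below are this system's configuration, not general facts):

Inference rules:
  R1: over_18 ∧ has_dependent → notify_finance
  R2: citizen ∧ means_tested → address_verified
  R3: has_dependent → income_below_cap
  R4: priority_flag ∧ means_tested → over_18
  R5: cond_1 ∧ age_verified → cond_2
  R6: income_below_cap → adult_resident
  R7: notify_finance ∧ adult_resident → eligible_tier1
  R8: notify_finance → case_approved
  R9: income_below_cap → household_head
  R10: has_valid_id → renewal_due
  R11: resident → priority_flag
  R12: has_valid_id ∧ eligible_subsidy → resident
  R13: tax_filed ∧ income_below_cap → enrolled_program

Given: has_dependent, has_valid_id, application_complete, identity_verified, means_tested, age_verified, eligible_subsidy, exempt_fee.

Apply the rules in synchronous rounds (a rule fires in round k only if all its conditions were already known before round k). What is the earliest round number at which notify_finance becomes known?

4

[1] R3 [has_dependent → income_below_cap]; R10 [has_valid_id → renewal_due]; R12 [has_valid_id ∧ eligible_subsidy → resident]. ⇒ new: income_below_cap, renewal_due, resident.
[2] R6 [income_below_cap → adult_resident]; R9 [income_below_cap → household_head]; R11 [resident → priority_flag]. ⇒ new: adult_resident, household_head, priority_flag.
[3] R4 [priority_flag ∧ means_tested → over_18]. ⇒ new: over_18.
[4] R1 [over_18 ∧ has_dependent → notify_finance]. ⇒ new: notify_finance.
notify_finance first appears in round 4.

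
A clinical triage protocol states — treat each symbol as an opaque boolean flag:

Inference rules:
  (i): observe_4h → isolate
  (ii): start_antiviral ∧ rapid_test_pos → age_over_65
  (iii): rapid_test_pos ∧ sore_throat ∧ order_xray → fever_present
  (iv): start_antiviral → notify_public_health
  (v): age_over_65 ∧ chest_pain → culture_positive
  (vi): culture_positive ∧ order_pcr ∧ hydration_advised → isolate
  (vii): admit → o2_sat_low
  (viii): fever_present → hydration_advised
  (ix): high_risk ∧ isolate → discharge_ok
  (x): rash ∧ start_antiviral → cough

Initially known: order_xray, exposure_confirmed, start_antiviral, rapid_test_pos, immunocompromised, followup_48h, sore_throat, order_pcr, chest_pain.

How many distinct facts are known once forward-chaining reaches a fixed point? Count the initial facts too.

Round 1 fires (ii), (iii), (iv), giving age_over_65, fever_present, notify_public_health.
Round 2 fires (v), (viii), giving culture_positive, hydration_advised.
Round 3 fires (vi), giving isolate.
Closure: {age_over_65, chest_pain, culture_positive, exposure_confirmed, fever_present, followup_48h, hydration_advised, immunocompromised, isolate, notify_public_health, order_pcr, order_xray, rapid_test_pos, sore_throat, start_antiviral} — 15 facts.

15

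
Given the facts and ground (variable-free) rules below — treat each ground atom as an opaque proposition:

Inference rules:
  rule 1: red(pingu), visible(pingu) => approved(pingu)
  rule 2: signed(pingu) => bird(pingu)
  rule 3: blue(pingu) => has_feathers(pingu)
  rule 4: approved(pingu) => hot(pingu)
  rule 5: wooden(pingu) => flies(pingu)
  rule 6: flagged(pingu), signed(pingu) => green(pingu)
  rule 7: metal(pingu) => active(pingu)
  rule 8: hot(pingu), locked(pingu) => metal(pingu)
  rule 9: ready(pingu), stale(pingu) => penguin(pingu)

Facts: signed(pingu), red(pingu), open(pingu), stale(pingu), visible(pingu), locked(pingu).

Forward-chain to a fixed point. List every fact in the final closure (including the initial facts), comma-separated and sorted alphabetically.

Round 1 — rule 1, rule 2, derive approved(pingu), bird(pingu).
Round 2 — rule 4, derive hot(pingu).
Round 3 — rule 8, derive metal(pingu).
Round 4 — rule 7, derive active(pingu).

active(pingu), approved(pingu), bird(pingu), hot(pingu), locked(pingu), metal(pingu), open(pingu), red(pingu), signed(pingu), stale(pingu), visible(pingu)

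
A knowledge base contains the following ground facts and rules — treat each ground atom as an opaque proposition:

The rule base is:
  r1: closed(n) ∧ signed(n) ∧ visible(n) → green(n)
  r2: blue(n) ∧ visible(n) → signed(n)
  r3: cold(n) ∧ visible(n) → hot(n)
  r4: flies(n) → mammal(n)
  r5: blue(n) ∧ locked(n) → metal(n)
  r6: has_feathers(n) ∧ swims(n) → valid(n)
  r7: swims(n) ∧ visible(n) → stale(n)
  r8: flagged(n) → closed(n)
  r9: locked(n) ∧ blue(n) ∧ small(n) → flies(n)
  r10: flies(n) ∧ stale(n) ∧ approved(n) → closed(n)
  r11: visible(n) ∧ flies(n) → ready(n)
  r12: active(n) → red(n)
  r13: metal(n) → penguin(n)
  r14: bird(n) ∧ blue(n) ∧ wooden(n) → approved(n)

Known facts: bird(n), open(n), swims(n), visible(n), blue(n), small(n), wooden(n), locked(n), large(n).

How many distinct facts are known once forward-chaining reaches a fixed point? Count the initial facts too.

19

Round 1: r2 [blue(n) ∧ visible(n) → signed(n)]; r5 [blue(n) ∧ locked(n) → metal(n)]; r7 [swims(n) ∧ visible(n) → stale(n)]; r9 [locked(n) ∧ blue(n) ∧ small(n) → flies(n)]; r14 [bird(n) ∧ blue(n) ∧ wooden(n) → approved(n)]. Adds signed(n), metal(n), stale(n), flies(n), approved(n).
Round 2: r4 [flies(n) → mammal(n)]; r10 [flies(n) ∧ stale(n) ∧ approved(n) → closed(n)]; r11 [visible(n) ∧ flies(n) → ready(n)]; r13 [metal(n) → penguin(n)]. Adds mammal(n), closed(n), ready(n), penguin(n).
Round 3: r1 [closed(n) ∧ signed(n) ∧ visible(n) → green(n)]. Adds green(n).
Closure: {approved(n), bird(n), blue(n), closed(n), flies(n), green(n), large(n), locked(n), mammal(n), metal(n), open(n), penguin(n), ready(n), signed(n), small(n), stale(n), swims(n), visible(n), wooden(n)} — 19 facts.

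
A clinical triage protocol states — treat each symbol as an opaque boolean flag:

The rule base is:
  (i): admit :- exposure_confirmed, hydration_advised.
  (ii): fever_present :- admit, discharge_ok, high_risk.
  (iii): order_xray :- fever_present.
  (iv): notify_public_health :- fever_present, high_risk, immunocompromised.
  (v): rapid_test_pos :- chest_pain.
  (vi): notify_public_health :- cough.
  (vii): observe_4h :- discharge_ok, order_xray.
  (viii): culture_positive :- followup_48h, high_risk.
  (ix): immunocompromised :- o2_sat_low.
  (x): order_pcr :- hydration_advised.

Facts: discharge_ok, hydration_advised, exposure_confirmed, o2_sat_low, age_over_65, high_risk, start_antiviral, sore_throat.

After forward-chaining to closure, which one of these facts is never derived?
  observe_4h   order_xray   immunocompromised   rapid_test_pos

rapid_test_pos

Round 1 fires (i), (ix), (x), giving admit, immunocompromised, order_pcr.
Round 2 fires (ii), giving fever_present.
Round 3 fires (iii), (iv), giving order_xray, notify_public_health.
Round 4 fires (vii), giving observe_4h.
Derived: immunocompromised (round 1), order_xray (round 3), observe_4h (round 4). rapid_test_pos never appears in any round.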